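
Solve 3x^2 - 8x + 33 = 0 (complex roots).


disc = (-8)^2 - 4*3*33 = 64 - 396 = -332
sqrt(|disc|) = sqrt(332) = 18.2209
Real part = 8/(2*3) = 1.3333
Imag part = 18.2209/(2*3) = 3.0368

1.3333 ± 3.0368i


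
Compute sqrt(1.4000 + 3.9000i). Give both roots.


|z| = sqrt(1.96+15.21) = 4.1437
sqrt((|z|+a)/2) = sqrt((4.1437+1.4)/2) = sqrt(2.7718) = 1.6649
sqrt((|z|-a)/2) = sqrt((4.1437-1.4)/2) = sqrt(1.3718) = 1.1713

±(1.6649 + 1.1713i) i.e. 1.6649 + 1.1713i and -1.6649 - 1.1713i


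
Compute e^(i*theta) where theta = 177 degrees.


cos(177°) = -0.9986
sin(177°) = 0.0523

e^(i*177°) = -0.9986 + 0.0523i


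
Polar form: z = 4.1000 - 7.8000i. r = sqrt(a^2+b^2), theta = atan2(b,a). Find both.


r = sqrt(16.81+60.84) = sqrt(77.65) = 8.8119
theta = atan2(-7.8, 4.1) = -62.2717 degrees

r = 8.8119, theta = -62.2717 degrees


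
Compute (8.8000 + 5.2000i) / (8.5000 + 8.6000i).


Conjugate of z2 = 8.5000 - 8.6000i
Numerator: (8.8000 + 5.2000i)(8.5000 - 8.6000i) = 119.5200 - 31.4800i
Denominator: 8.5^2 + 8.6^2 = 146.21
Result = (119.5200 - 31.4800i)/146.21

0.8175 - 0.2153i


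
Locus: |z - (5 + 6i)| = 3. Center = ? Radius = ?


|z - z0| = r is a circle with center z0 and radius r.
Center = (5, 6), radius = 3

Circle with center (5, 6) and radius 3


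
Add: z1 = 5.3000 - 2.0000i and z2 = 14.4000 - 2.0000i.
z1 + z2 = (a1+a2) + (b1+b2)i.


Real: 5.3 + 14.4 = 19.7
Imag: -2 - 2 = -4

19.7000 - 4.0000i


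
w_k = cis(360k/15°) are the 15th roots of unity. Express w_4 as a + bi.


Angle = 360*4/15 = 96°
a = cos(96°) = -0.1045
b = sin(96°) = 0.9945

-0.1045 + 0.9945i


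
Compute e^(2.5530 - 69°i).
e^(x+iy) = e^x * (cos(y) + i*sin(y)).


e^2.5530 = 12.84558
cos(-69°) = 0.358368
sin(-69°) = -0.93358
Real = 12.84558*0.358368 = 4.6034
Imag = 12.84558*(-0.93358) = -11.9924

4.6034 - 11.9924i


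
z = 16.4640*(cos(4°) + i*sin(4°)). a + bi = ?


a = 16.4640*cos(4°) = 16.4640*0.997564 = 16.4239
b = 16.4640*sin(4°) = 16.4640*0.06976 = 1.1485

16.4239 + 1.1485i


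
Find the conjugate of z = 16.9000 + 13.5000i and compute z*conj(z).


z_bar = 16.9000 - 13.5000i
z*z_bar = 16.9^2 + 13.5^2 = 285.61 + 182.25 = 467.86

z_bar = 16.9000 - 13.5000i, z*z_bar = 467.86


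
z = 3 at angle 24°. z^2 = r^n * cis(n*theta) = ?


r^2 = 3^2 = 9
n*theta = 2*24° = 48° = 48° (mod 360)
a = 9*cos(48°) = 6.0222
b = 9*sin(48°) = 6.6883

9 cis(48°) = 6.0222 + 6.6883i


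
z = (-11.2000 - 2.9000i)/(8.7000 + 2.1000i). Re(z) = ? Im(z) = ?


Multiply by conjugate: (-11.2000 - 2.9000i)(8.7000 - 2.1000i) / (8.7^2 + 2.1^2)
Numerator real = -11.2*8.7 - (2.9)*2.1 = -103.53
Numerator imag = -2.9*8.7 - (-11.2)*2.1 = -1.71
Denominator = 80.1
Re(z) = -103.53/80.1 = -1.2925
Im(z) = -1.71/80.1 = -0.0213

Re(z) = -1.2925, Im(z) = -0.0213


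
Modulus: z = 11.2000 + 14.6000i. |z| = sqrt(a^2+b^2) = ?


|z| = sqrt(11.2^2 + 14.6^2) = sqrt(125.44 + 213.16) = sqrt(338.6) = 18.4011

|z| = 18.4011


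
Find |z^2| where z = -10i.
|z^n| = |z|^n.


|z| = sqrt(0+100) = sqrt(100) = 10
|z^2| = |z|^2 = 10^2 = 100

|z^2| = 100


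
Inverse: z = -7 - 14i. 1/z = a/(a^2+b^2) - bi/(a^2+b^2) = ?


|z|^2 = 49+196 = 245
1/z = (-7 + 14i)/245

1/z = -0.0286 + 0.0571i


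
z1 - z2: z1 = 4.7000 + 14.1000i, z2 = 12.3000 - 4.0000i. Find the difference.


Real: 4.7 - 12.3 = -7.6
Imag: 14.1 + 4 = 18.1

-7.6000 + 18.1000i


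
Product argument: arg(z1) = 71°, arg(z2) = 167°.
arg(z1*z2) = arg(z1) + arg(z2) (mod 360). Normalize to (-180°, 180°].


arg(z1*z2) = 71° + 167° = 238°
Normalized to (-180°, 180°]: -122°

-122°


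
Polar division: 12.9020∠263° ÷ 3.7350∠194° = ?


r = 12.9020 / 3.7350 = 3.4544
theta = 263° - 194° = 69° = 69° (mod 360)

3.4544 cis(69°)


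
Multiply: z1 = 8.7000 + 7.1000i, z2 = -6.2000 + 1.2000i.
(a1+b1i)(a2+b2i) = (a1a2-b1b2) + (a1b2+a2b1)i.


Real = 8.7*(-6.2) - 7.1*1.2 = -53.94 - 8.52 = -62.46
Imag = 8.7*1.2 - (6.2)*7.1 = 10.44 - (44.02) = -33.58

-62.4600 - 33.5800i


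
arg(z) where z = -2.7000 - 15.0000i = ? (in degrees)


Re = -2.7, Im = -15
arg = atan2(-15, -2.7) = -100.2040 degrees

arg(z) = -100.2040 degrees


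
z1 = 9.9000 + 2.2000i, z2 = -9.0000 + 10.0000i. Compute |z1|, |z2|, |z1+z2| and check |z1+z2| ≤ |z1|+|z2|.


|z1| = sqrt(9.9^2 + 2.2^2) = sqrt(102.85) = 10.1415
|z2| = sqrt((-9)^2 + 10^2) = sqrt(181) = 13.4536
z1+z2 = 0.9000 + 12.2000i
|z1+z2| = sqrt(149.65) = 12.2332
|z1|+|z2| = 10.1415 + 13.4536 = 23.5951

|z1+z2| = 12.2332 ≤ |z1|+|z2| = 23.5951 (verified)


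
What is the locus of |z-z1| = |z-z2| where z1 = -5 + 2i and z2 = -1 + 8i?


Equal distances means the locus is the perpendicular bisector of z1 and z2.
Midpoint = ((-5+(-1))/2, (2+8)/2) = (-3.0000, 5.0000)

Perpendicular bisector through (-3.0000, 5.0000)


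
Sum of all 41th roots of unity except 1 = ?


With w = e^(2*pi*i/41), all 41 of the 41th roots of unity w^0 = 1, w, ..., w^(40) sum to 0: 1 + w + ... + w^(40) = (1 - w^41)/(1 - w) = 0 since w^41 = 1, w ≠ 1.
Removing the root 1: w + w^2 + ... + w^(40) = 0 - 1 = -1

Sum = -1


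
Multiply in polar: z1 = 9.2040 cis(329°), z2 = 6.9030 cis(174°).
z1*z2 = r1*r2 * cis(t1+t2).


r = 9.2040 * 6.9030 = 63.5352
theta = 329° + 174° = 503° = 143° (mod 360)

63.5352 cis(143°)


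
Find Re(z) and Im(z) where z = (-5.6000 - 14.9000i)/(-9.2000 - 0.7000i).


Multiply by conjugate: (-5.6000 - 14.9000i)(-9.2000 + 0.7000i) / ((-9.2)^2 + (-0.7)^2)
Numerator real = -5.6*(-9.2) - (14.9)*(-0.7) = 61.95
Numerator imag = -14.9*(-9.2) - (-5.6)*(-0.7) = 133.16
Denominator = 85.13
Re(z) = 61.95/85.13 = 0.7277
Im(z) = 133.16/85.13 = 1.5642

Re(z) = 0.7277, Im(z) = 1.5642


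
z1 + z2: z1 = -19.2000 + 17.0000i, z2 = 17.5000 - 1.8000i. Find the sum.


Real: -19.2 + 17.5 = -1.7
Imag: 17 - 1.8 = 15.2

-1.7000 + 15.2000i


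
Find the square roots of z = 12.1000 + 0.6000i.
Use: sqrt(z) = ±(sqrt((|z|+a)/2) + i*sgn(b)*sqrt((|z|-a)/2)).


|z| = sqrt(146.41+0.36) = 12.1149
sqrt((|z|+a)/2) = sqrt((12.1149+12.1)/2) = sqrt(12.1074) = 3.4796
sqrt((|z|-a)/2) = sqrt((12.1149-12.1)/2) = sqrt(0.0074) = 0.0862

±(3.4796 + 0.0862i) i.e. 3.4796 + 0.0862i and -3.4796 - 0.0862i


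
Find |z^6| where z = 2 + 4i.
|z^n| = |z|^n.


|z| = sqrt(4+16) = sqrt(20) = 4.4721
|z^6| = |z|^6 = (sqrt(20))^6 = 20^3 = 8000

|z^6| = 8000


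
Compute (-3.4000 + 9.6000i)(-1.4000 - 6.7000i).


Real = -3.4*(-1.4) - 9.6*(-6.7) = 4.76 - (-64.32) = 69.08
Imag = -3.4*(-6.7) - (1.4)*9.6 = 22.78 - (13.44) = 9.34

69.0800 + 9.3400i


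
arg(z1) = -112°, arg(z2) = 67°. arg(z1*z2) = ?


arg(z1*z2) = -112° + 67° = -45°
Normalized to (-180°, 180°]: -45°

-45°


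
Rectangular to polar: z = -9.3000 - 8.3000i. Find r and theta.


r = sqrt(86.49+68.89) = sqrt(155.38) = 12.4652
theta = atan2(-8.3, -9.3) = -138.2519 degrees

r = 12.4652, theta = -138.2519 degrees


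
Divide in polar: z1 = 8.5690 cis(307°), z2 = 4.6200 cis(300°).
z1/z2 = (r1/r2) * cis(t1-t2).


r = 8.5690 / 4.6200 = 1.8548
theta = 307° - 300° = 7° = 7° (mod 360)

1.8548 cis(7°)


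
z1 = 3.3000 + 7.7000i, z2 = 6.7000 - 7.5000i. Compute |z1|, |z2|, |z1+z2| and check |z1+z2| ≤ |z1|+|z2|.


|z1| = sqrt(3.3^2 + 7.7^2) = sqrt(70.18) = 8.3774
|z2| = sqrt(6.7^2 + (-7.5)^2) = sqrt(101.14) = 10.0568
z1+z2 = 10.0000 + 0.2000i
|z1+z2| = sqrt(100.04) = 10.0020
|z1|+|z2| = 8.3774 + 10.0568 = 18.4342

|z1+z2| = 10.0020 ≤ |z1|+|z2| = 18.4342 (verified)


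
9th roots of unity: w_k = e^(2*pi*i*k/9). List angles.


The 9th roots of unity are cis(360k/9°) for k=0..8
Angle step = 360/9 = 40°
Primitive root: cis(40°)
Primitive root = 0.7660 + 0.6428i

9 roots at angles: 0°, 40°, 80°, 120°, 160°, 200°, 240°, 280°, 320°


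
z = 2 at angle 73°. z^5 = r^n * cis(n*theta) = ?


r^5 = 2^5 = 32
n*theta = 5*73° = 365° = 5° (mod 360)
a = 32*cos(5°) = 31.8782
b = 32*sin(5°) = 2.7890

32 cis(5°) = 31.8782 + 2.7890i


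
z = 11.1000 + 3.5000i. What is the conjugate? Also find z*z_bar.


z_bar = 11.1000 - 3.5000i
z*z_bar = 11.1^2 + 3.5^2 = 123.21 + 12.25 = 135.46

z_bar = 11.1000 - 3.5000i, z*z_bar = 135.46


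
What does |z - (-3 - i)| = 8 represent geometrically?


|z - z0| = r is a circle with center z0 and radius r.
Center = (-3, -1), radius = 8

Circle with center (-3, -1) and radius 8


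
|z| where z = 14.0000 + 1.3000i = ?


|z| = sqrt(14^2 + 1.3^2) = sqrt(196 + 1.69) = sqrt(197.69) = 14.0602

|z| = 14.0602


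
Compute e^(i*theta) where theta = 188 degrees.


cos(188°) = -0.9903
sin(188°) = -0.1392

e^(i*188°) = -0.9903 - 0.1392i


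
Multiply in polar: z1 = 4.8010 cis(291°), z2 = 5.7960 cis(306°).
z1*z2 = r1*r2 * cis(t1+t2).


r = 4.8010 * 5.7960 = 27.8266
theta = 291° + 306° = 597° = 237° (mod 360)

27.8266 cis(237°)


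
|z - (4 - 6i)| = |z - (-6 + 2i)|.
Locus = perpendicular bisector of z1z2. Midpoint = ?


Equal distances means the locus is the perpendicular bisector of z1 and z2.
Midpoint = ((4+(-6))/2, (-6+2)/2) = (-1.0000, -2.0000)

Perpendicular bisector through (-1.0000, -2.0000)


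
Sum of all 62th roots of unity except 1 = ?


With w = e^(2*pi*i/62), all 62 of the 62th roots of unity w^0 = 1, w, ..., w^(61) sum to 0: 1 + w + ... + w^(61) = (1 - w^62)/(1 - w) = 0 since w^62 = 1, w ≠ 1.
Removing the root 1: w + w^2 + ... + w^(61) = 0 - 1 = -1

Sum = -1


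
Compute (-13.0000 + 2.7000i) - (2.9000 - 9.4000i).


Real: -13 - 2.9 = -15.9
Imag: 2.7 + 9.4 = 12.1

-15.9000 + 12.1000i


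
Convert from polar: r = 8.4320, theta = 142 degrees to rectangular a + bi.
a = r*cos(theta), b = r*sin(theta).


a = 8.4320*cos(142°) = 8.4320*(-0.78801) = -6.6445
b = 8.4320*sin(142°) = 8.4320*0.615661 = 5.1913

-6.6445 + 5.1913i


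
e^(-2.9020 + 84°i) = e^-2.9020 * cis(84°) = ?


e^-2.9020 = 0.0549
cos(84°) = 0.1045
sin(84°) = 0.9945
Real = 0.0549*0.1045 = 0.0057
Imag = 0.0549*0.9945 = 0.0546

0.0057 + 0.0546i


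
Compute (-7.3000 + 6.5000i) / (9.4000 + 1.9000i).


Conjugate of z2 = 9.4000 - 1.9000i
Numerator: (-7.3000 + 6.5000i)(9.4000 - 1.9000i) = -56.2700 + 74.9700i
Denominator: 9.4^2 + 1.9^2 = 91.97
Result = (-56.2700 + 74.9700i)/91.97

-0.6118 + 0.8152i


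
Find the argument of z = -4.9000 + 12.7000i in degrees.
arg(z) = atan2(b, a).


Re = -4.9, Im = 12.7
arg = atan2(12.7, -4.9) = 111.0979 degrees

arg(z) = 111.0979 degrees


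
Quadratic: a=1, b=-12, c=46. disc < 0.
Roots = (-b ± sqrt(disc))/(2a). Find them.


disc = (-12)^2 - 4*1*46 = 144 - 184 = -40
sqrt(|disc|) = sqrt(40) = 6.3246
Real part = 12/(2*1) = 6.0000
Imag part = 6.3246/(2*1) = 3.1623

6.0000 ± 3.1623i


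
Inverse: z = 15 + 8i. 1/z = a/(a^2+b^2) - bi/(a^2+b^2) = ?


|z|^2 = 225+64 = 289
1/z = (15 - 8i)/289

1/z = 0.0519 - 0.0277i


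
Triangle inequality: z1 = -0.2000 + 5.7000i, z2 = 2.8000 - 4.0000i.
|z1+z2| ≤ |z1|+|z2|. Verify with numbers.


|z1| = sqrt((-0.2)^2 + 5.7^2) = sqrt(32.53) = 5.7035
|z2| = sqrt(2.8^2 + (-4)^2) = sqrt(23.84) = 4.8826
z1+z2 = 2.6000 + 1.7000i
|z1+z2| = sqrt(9.65) = 3.1064
|z1|+|z2| = 5.7035 + 4.8826 = 10.5861

|z1+z2| = 3.1064 ≤ |z1|+|z2| = 10.5861 (verified)


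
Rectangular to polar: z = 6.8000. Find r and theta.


r = sqrt(46.24+0) = sqrt(46.24) = 6.8000
theta = atan2(0, 6.8) = 0 degrees

r = 6.8000, theta = 0 degrees


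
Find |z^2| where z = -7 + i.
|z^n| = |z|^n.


|z| = sqrt(49+1) = sqrt(50) = 7.0711
|z^2| = |z|^2 = (sqrt(50))^2 = 50

|z^2| = 50


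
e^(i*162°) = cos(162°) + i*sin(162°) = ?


cos(162°) = -0.9511
sin(162°) = 0.3090

e^(i*162°) = -0.9511 + 0.3090i


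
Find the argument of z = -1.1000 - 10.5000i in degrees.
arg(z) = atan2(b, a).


Re = -1.1, Im = -10.5
arg = atan2(-10.5, -1.1) = -95.9806 degrees

arg(z) = -95.9806 degrees


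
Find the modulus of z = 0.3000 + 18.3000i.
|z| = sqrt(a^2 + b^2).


|z| = sqrt(0.3^2 + 18.3^2) = sqrt(0.09 + 334.89) = sqrt(334.98) = 18.3025

|z| = 18.3025


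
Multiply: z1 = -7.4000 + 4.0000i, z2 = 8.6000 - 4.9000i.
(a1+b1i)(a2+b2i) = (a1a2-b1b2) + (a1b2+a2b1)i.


Real = -7.4*8.6 - 4*(-4.9) = -63.64 - (-19.6) = -44.04
Imag = -7.4*(-4.9) + 8.6*4 = 36.26 + 34.4 = 70.66

-44.0400 + 70.6600i


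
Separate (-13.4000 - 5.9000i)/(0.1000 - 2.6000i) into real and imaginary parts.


Multiply by conjugate: (-13.4000 - 5.9000i)(0.1000 + 2.6000i) / (0.1^2 + (-2.6)^2)
Numerator real = -13.4*0.1 - (5.9)*(-2.6) = 14
Numerator imag = -5.9*0.1 - (-13.4)*(-2.6) = -35.43
Denominator = 6.77
Re(z) = 14/6.77 = 2.0679
Im(z) = -35.43/6.77 = -5.2334

Re(z) = 2.0679, Im(z) = -5.2334


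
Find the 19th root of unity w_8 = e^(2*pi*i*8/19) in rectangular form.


Angle = 360*8/19 = 151.5789°
a = cos(151.5789°) = -0.8795
b = sin(151.5789°) = 0.4759

-0.8795 + 0.4759i


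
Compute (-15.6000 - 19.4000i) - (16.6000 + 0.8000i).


Real: -15.6 - 16.6 = -32.2
Imag: -19.4 - 0.8 = -20.2

-32.2000 - 20.2000i


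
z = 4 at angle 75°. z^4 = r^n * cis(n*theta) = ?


r^4 = 4^4 = 256
n*theta = 4*75° = 300° = 300° (mod 360)
a = 256*cos(300°) = 128.0000
b = 256*sin(300°) = -221.7025

256 cis(300°) = 128.0000 - 221.7025i


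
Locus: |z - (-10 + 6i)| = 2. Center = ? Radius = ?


|z - z0| = r is a circle with center z0 and radius r.
Center = (-10, 6), radius = 2

Circle with center (-10, 6) and radius 2


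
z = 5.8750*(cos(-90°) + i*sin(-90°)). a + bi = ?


a = 5.8750*cos(-90°) = 5.8750*0 = 0
b = 5.8750*sin(-90°) = 5.8750*(-1) = -5.8750

0 - 5.8750i


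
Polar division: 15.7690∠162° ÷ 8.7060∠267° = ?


r = 15.7690 / 8.7060 = 1.8113
theta = 162° - 267° = -105° = 255° (mod 360)

1.8113 cis(255°)


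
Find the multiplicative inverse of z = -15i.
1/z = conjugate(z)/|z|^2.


|z|^2 = 0+225 = 225
1/z = (0 + 15i)/225

1/z = 0 + 0.0667i


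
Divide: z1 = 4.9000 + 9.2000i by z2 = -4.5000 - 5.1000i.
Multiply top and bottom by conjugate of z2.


Conjugate of z2 = -4.5000 + 5.1000i
Numerator: (4.9000 + 9.2000i)(-4.5000 + 5.1000i) = -68.9700 - 16.4100i
Denominator: (-4.5)^2 + (-5.1)^2 = 46.26
Result = (-68.9700 - 16.4100i)/46.26

-1.4909 - 0.3547i


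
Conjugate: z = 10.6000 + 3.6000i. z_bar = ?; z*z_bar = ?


z_bar = 10.6000 - 3.6000i
z*z_bar = 10.6^2 + 3.6^2 = 112.36 + 12.96 = 125.32

z_bar = 10.6000 - 3.6000i, z*z_bar = 125.32


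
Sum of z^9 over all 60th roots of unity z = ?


The roots are w_k = w^k with w = e^(2*pi*i/60), and (w^k)^9 = (w^9)^k.
So S = 1 + u + u^2 + ... + u^(59) with u = w^9.
9 = 0*60 + 9, so 9 is not a multiple of 60: u = w^9 ≠ 1 (w is a primitive 60th root), while u^60 = (w^60)^9 = 1.
Geometric series: S = (1 - u^60)/(1 - u) = (1 - 1)/(1 - u) = 0

S = 0


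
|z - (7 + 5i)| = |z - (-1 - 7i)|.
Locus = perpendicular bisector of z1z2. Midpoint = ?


Equal distances means the locus is the perpendicular bisector of z1 and z2.
Midpoint = ((7+(-1))/2, (5+(-7))/2) = (3.0000, -1.0000)

Perpendicular bisector through (3.0000, -1.0000)


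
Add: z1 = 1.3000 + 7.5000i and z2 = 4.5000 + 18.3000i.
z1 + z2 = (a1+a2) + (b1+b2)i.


Real: 1.3 + 4.5 = 5.8
Imag: 7.5 + 18.3 = 25.8

5.8000 + 25.8000i


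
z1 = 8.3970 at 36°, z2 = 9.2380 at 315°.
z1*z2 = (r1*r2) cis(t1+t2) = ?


r = 8.3970 * 9.2380 = 77.5715
theta = 36° + 315° = 351° = 351° (mod 360)

77.5715 cis(351°)


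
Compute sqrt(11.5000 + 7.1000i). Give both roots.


|z| = sqrt(132.25+50.41) = 13.5152
sqrt((|z|+a)/2) = sqrt((13.5152+11.5)/2) = sqrt(12.5076) = 3.5366
sqrt((|z|-a)/2) = sqrt((13.5152-11.5)/2) = sqrt(1.0076) = 1.0038

±(3.5366 + 1.0038i) i.e. 3.5366 + 1.0038i and -3.5366 - 1.0038i


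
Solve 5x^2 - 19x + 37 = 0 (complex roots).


disc = (-19)^2 - 4*5*37 = 361 - 740 = -379
sqrt(|disc|) = sqrt(379) = 19.4679
Real part = 19/(2*5) = 1.9000
Imag part = 19.4679/(2*5) = 1.9468

1.9000 ± 1.9468i


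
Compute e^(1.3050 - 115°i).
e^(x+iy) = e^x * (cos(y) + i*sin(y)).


e^1.3050 = 3.6877
cos(-115°) = -0.42262
sin(-115°) = -0.9063
Real = 3.6877*(-0.42262) = -1.5585
Imag = 3.6877*(-0.9063) = -3.3422

-1.5585 - 3.3422i


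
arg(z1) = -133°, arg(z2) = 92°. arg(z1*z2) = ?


arg(z1*z2) = -133° + 92° = -41°
Normalized to (-180°, 180°]: -41°

-41°


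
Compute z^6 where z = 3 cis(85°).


r^6 = 3^6 = 729
n*theta = 6*85° = 510° = 150° (mod 360)
a = 729*cos(150°) = -631.3325
b = 729*sin(150°) = 364.5000

729 cis(150°) = -631.3325 + 364.5000i


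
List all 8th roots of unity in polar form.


The 8th roots of unity are cis(360k/8°) for k=0..7
Angle step = 360/8 = 45°
Primitive root: cis(45°)
Primitive root = 0.7071 + 0.7071i

8 roots at angles: 0°, 45°, 90°, 135°, 180°, 225°, 270°, 315°


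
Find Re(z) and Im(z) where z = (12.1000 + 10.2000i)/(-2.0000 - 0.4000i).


Multiply by conjugate: (12.1000 + 10.2000i)(-2.0000 + 0.4000i) / ((-2)^2 + (-0.4)^2)
Numerator real = 12.1*(-2) + 10.2*(-0.4) = -28.28
Numerator imag = 10.2*(-2) - 12.1*(-0.4) = -15.56
Denominator = 4.16
Re(z) = -28.28/4.16 = -6.7981
Im(z) = -15.56/4.16 = -3.7404

Re(z) = -6.7981, Im(z) = -3.7404


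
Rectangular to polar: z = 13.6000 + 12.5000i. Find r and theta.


r = sqrt(184.96+156.25) = sqrt(341.21) = 18.4719
theta = atan2(12.5, 13.6) = 42.5867 degrees

r = 18.4719, theta = 42.5867 degrees


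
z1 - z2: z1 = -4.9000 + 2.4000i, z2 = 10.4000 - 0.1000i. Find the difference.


Real: -4.9 - 10.4 = -15.3
Imag: 2.4 + 0.1 = 2.5

-15.3000 + 2.5000i


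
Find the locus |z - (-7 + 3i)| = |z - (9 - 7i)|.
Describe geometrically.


Equal distances means the locus is the perpendicular bisector of z1 and z2.
Midpoint = ((-7+9)/2, (3+(-7))/2) = (1.0000, -2.0000)

Perpendicular bisector through (1.0000, -2.0000)


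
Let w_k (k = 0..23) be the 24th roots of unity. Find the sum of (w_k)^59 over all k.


The roots are w_k = w^k with w = e^(2*pi*i/24), and (w^k)^59 = (w^59)^k.
So S = 1 + u + u^2 + ... + u^(23) with u = w^59.
59 = 2*24 + 11, so 59 is not a multiple of 24: u = (w^24)^2 * w^11 = w^11 ≠ 1 (w is a primitive 24th root), while u^24 = (w^24)^59 = 1.
Geometric series: S = (1 - u^24)/(1 - u) = (1 - 1)/(1 - u) = 0

S = 0


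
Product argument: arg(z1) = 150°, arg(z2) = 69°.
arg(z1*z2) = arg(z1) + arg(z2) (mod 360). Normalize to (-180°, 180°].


arg(z1*z2) = 150° + 69° = 219°
Normalized to (-180°, 180°]: -141°

-141°


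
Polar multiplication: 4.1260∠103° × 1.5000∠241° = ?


r = 4.1260 * 1.5000 = 6.1890
theta = 103° + 241° = 344° = 344° (mod 360)

6.1890 cis(344°)


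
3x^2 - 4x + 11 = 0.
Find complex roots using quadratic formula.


disc = (-4)^2 - 4*3*11 = 16 - 132 = -116
sqrt(|disc|) = sqrt(116) = 10.7703
Real part = 4/(2*3) = 0.6667
Imag part = 10.7703/(2*3) = 1.7951

0.6667 ± 1.7951i


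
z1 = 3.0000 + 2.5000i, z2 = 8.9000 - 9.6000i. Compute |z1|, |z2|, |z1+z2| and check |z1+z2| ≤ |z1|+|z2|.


|z1| = sqrt(3^2 + 2.5^2) = sqrt(15.25) = 3.9051
|z2| = sqrt(8.9^2 + (-9.6)^2) = sqrt(171.37) = 13.0908
z1+z2 = 11.9000 - 7.1000i
|z1+z2| = sqrt(192.02) = 13.8571
|z1|+|z2| = 3.9051 + 13.0908 = 16.9959

|z1+z2| = 13.8571 ≤ |z1|+|z2| = 16.9959 (verified)


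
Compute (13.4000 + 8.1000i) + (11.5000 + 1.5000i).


Real: 13.4 + 11.5 = 24.9
Imag: 8.1 + 1.5 = 9.6

24.9000 + 9.6000i


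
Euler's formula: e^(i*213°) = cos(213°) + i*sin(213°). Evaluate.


cos(213°) = -0.8387
sin(213°) = -0.5446

e^(i*213°) = -0.8387 - 0.5446i


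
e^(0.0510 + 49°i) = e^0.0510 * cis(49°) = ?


e^0.0510 = 1.0523
cos(49°) = 0.6561
sin(49°) = 0.7547
Real = 1.0523*0.6561 = 0.6904
Imag = 1.0523*0.7547 = 0.7942

0.6904 + 0.7942i


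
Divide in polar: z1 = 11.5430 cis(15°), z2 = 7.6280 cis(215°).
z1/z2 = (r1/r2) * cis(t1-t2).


r = 11.5430 / 7.6280 = 1.5132
theta = 15° - 215° = -200° = 160° (mod 360)

1.5132 cis(160°)


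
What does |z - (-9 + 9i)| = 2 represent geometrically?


|z - z0| = r is a circle with center z0 and radius r.
Center = (-9, 9), radius = 2

Circle with center (-9, 9) and radius 2


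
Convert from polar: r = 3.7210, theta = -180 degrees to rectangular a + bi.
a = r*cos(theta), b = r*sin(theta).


a = 3.7210*cos(-180°) = 3.7210*(-1) = -3.7210
b = 3.7210*sin(-180°) = 3.7210*0 = 0

-3.7210 + 0i


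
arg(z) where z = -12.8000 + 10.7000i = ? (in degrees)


Re = -12.8, Im = 10.7
arg = atan2(10.7, -12.8) = 140.1065 degrees

arg(z) = 140.1065 degrees


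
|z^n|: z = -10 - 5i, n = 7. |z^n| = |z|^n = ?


|z| = sqrt(100+25) = sqrt(125) = 11.1803
|z^7| = |z|^7 = (sqrt(125))^7 = 125^3 * sqrt(125) = 1953125*sqrt(125)

|z^7| = 1953125*sqrt(125) ≈ 21836601.3428


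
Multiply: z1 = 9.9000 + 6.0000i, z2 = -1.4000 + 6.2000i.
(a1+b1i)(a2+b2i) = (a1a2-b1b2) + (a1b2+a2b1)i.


Real = 9.9*(-1.4) - 6*6.2 = -13.86 - 37.2 = -51.06
Imag = 9.9*6.2 - (1.4)*6 = 61.38 - (8.4) = 52.98

-51.0600 + 52.9800i


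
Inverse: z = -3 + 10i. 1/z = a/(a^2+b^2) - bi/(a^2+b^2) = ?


|z|^2 = 9+100 = 109
1/z = (-3 - 10i)/109

1/z = -0.0275 - 0.0917i


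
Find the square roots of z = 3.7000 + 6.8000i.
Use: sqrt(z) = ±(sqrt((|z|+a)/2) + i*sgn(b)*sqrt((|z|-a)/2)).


|z| = sqrt(13.69+46.24) = 7.7414
sqrt((|z|+a)/2) = sqrt((7.7414+3.7)/2) = sqrt(5.7207) = 2.3918
sqrt((|z|-a)/2) = sqrt((7.7414-3.7)/2) = sqrt(2.0207) = 1.4215

±(2.3918 + 1.4215i) i.e. 2.3918 + 1.4215i and -2.3918 - 1.4215i


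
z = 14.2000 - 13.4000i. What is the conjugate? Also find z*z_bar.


z_bar = 14.2000 + 13.4000i
z*z_bar = 14.2^2 + (-13.4)^2 = 201.64 + 179.56 = 381.2

z_bar = 14.2000 + 13.4000i, z*z_bar = 381.2


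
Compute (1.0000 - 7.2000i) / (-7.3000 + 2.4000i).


Conjugate of z2 = -7.3000 - 2.4000i
Numerator: (1.0000 - 7.2000i)(-7.3000 - 2.4000i) = -24.5800 + 50.1600i
Denominator: (-7.3)^2 + 2.4^2 = 59.05
Result = (-24.5800 + 50.1600i)/59.05

-0.4163 + 0.8494i


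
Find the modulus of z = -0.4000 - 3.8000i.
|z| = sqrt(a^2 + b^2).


|z| = sqrt((-0.4)^2 + (-3.8)^2) = sqrt(0.16 + 14.44) = sqrt(14.6) = 3.8210

|z| = 3.8210


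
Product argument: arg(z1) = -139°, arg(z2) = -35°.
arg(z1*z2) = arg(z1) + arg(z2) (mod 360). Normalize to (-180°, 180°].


arg(z1*z2) = -139° - 35° = -174°
Normalized to (-180°, 180°]: -174°

-174°


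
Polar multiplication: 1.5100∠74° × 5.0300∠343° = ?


r = 1.5100 * 5.0300 = 7.5953
theta = 74° + 343° = 417° = 57° (mod 360)

7.5953 cis(57°)


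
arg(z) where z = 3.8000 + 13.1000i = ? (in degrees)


Re = 3.8, Im = 13.1
arg = atan2(13.1, 3.8) = 73.8238 degrees

arg(z) = 73.8238 degrees


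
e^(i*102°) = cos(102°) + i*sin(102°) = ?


cos(102°) = -0.2079
sin(102°) = 0.9781

e^(i*102°) = -0.2079 + 0.9781i


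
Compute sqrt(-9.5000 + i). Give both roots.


|z| = sqrt(90.25+1) = 9.5525
sqrt((|z|+a)/2) = sqrt((9.5525+(-9.5))/2) = sqrt(0.0262) = 0.1620
sqrt((|z|-a)/2) = sqrt((9.5525-(-9.5))/2) = sqrt(9.5262) = 3.0865

±(0.1620 + 3.0865i) i.e. 0.1620 + 3.0865i and -0.1620 - 3.0865i


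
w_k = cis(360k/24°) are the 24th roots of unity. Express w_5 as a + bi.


Angle = 360*5/24 = 75°
a = cos(75°) = 0.2588
b = sin(75°) = 0.9659

0.2588 + 0.9659i


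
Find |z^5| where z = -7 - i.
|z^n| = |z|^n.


|z| = sqrt(49+1) = sqrt(50) = 7.0711
|z^5| = |z|^5 = (sqrt(50))^5 = 50^2 * sqrt(50) = 2500*sqrt(50)

|z^5| = 2500*sqrt(50) ≈ 17677.6695


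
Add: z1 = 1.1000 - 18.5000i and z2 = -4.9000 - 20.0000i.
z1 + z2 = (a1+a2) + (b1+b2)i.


Real: 1.1 - 4.9 = -3.8
Imag: -18.5 - 20 = -38.5

-3.8000 - 38.5000i


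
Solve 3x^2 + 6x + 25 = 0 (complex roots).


disc = 6^2 - 4*3*25 = 36 - 300 = -264
sqrt(|disc|) = sqrt(264) = 16.2481
Real part = -6/(2*3) = -1.0000
Imag part = 16.2481/(2*3) = 2.7080

-1.0000 ± 2.7080i


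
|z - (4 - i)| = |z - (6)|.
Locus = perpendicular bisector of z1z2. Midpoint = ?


Equal distances means the locus is the perpendicular bisector of z1 and z2.
Midpoint = ((4+6)/2, (-1+0)/2) = (5.0000, -0.5000)

Perpendicular bisector through (5.0000, -0.5000)


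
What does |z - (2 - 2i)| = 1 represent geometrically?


|z - z0| = r is a circle with center z0 and radius r.
Center = (2, -2), radius = 1

Circle with center (2, -2) and radius 1


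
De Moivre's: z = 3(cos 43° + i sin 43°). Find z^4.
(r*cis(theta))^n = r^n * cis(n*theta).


r^4 = 3^4 = 81
n*theta = 4*43° = 172° = 172° (mod 360)
a = 81*cos(172°) = -80.2117
b = 81*sin(172°) = 11.2730

81 cis(172°) = -80.2117 + 11.2730i


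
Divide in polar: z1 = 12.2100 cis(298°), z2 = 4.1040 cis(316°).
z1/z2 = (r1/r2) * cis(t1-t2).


r = 12.2100 / 4.1040 = 2.9751
theta = 298° - 316° = -18° = 342° (mod 360)

2.9751 cis(342°)


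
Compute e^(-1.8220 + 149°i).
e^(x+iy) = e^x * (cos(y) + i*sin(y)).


e^-1.8220 = 0.1617
cos(149°) = -0.8572
sin(149°) = 0.515
Real = 0.1617*(-0.8572) = -0.1386
Imag = 0.1617*0.515 = 0.0833

-0.1386 + 0.0833i


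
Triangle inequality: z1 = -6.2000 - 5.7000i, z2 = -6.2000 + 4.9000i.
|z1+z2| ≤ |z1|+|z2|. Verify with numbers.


|z1| = sqrt((-6.2)^2 + (-5.7)^2) = sqrt(70.93) = 8.4220
|z2| = sqrt((-6.2)^2 + 4.9^2) = sqrt(62.45) = 7.9025
z1+z2 = -12.4000 - 0.8000i
|z1+z2| = sqrt(154.4) = 12.4258
|z1|+|z2| = 8.4220 + 7.9025 = 16.3245

|z1+z2| = 12.4258 ≤ |z1|+|z2| = 16.3245 (verified)


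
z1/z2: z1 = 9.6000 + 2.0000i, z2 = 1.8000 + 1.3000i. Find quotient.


Conjugate of z2 = 1.8000 - 1.3000i
Numerator: (9.6000 + 2.0000i)(1.8000 - 1.3000i) = 19.8800 - 8.8800i
Denominator: 1.8^2 + 1.3^2 = 4.93
Result = (19.8800 - 8.8800i)/4.93

4.0325 - 1.8012i


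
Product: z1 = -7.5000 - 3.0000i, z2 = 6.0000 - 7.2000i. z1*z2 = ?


Real = -7.5*6 - (-3)*(-7.2) = -45 - 21.6 = -66.6
Imag = -7.5*(-7.2) + 6*(-3) = 54 - (18) = 36

-66.6000 + 36.0000i


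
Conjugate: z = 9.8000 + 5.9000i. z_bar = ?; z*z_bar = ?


z_bar = 9.8000 - 5.9000i
z*z_bar = 9.8^2 + 5.9^2 = 96.04 + 34.81 = 130.85

z_bar = 9.8000 - 5.9000i, z*z_bar = 130.85


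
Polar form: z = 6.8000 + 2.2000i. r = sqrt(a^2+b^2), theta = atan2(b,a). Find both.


r = sqrt(46.24+4.84) = sqrt(51.08) = 7.1470
theta = atan2(2.2, 6.8) = 17.9279 degrees

r = 7.1470, theta = 17.9279 degrees


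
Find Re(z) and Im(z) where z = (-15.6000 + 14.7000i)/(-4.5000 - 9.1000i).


Multiply by conjugate: (-15.6000 + 14.7000i)(-4.5000 + 9.1000i) / ((-4.5)^2 + (-9.1)^2)
Numerator real = -15.6*(-4.5) + 14.7*(-9.1) = -63.57
Numerator imag = 14.7*(-4.5) - (-15.6)*(-9.1) = -208.11
Denominator = 103.06
Re(z) = -63.57/103.06 = -0.6168
Im(z) = -208.11/103.06 = -2.0193

Re(z) = -0.6168, Im(z) = -2.0193


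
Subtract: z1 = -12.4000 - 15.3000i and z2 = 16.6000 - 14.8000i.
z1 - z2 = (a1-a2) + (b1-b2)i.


Real: -12.4 - 16.6 = -29
Imag: -15.3 + 14.8 = -0.5

-29.0000 - 0.5000i


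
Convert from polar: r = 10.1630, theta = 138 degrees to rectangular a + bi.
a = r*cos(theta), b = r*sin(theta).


a = 10.1630*cos(138°) = 10.1630*(-0.743145) = -7.5526
b = 10.1630*sin(138°) = 10.1630*0.66913 = 6.8004

-7.5526 + 6.8004i


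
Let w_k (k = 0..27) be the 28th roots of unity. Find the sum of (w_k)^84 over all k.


The roots are w_k = w^k with w = e^(2*pi*i/28), and (w^k)^84 = (w^84)^k.
So S = 1 + u + u^2 + ... + u^(27) with u = w^84.
84 = 3*28 + 0, so 84 is a multiple of 28 and u = (w^28)^3 = 1.
Every one of the 28 terms equals 1: S = 28

S = 28


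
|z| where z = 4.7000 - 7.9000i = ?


|z| = sqrt(4.7^2 + (-7.9)^2) = sqrt(22.09 + 62.41) = sqrt(84.5) = 9.1924

|z| = 9.1924


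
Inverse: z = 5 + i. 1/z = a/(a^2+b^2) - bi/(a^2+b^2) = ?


|z|^2 = 25+1 = 26
1/z = (5 - 1i)/26

1/z = 0.1923 - 0.0385i


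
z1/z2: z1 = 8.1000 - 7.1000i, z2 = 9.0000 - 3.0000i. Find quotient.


Conjugate of z2 = 9.0000 + 3.0000i
Numerator: (8.1000 - 7.1000i)(9.0000 + 3.0000i) = 94.2000 - 39.6000i
Denominator: 9^2 + (-3)^2 = 90
Result = (94.2000 - 39.6000i)/90

1.0467 - 0.4400i


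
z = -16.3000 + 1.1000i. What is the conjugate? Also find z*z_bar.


z_bar = -16.3000 - 1.1000i
z*z_bar = (-16.3)^2 + 1.1^2 = 265.69 + 1.21 = 266.9

z_bar = -16.3000 - 1.1000i, z*z_bar = 266.9


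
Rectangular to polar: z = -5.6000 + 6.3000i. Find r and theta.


r = sqrt(31.36+39.69) = sqrt(71.05) = 8.4291
theta = atan2(6.3, -5.6) = 131.6335 degrees

r = 8.4291, theta = 131.6335 degrees


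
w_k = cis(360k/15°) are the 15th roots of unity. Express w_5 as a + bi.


Angle = 360*5/15 = 120°
a = cos(120°) = -0.5000
b = sin(120°) = 0.8660

-0.5000 + 0.8660i


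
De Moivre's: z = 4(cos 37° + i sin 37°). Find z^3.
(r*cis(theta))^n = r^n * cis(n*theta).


r^3 = 4^3 = 64
n*theta = 3*37° = 111° = 111° (mod 360)
a = 64*cos(111°) = -22.9355
b = 64*sin(111°) = 59.7491

64 cis(111°) = -22.9355 + 59.7491i


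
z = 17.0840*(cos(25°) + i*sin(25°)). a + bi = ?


a = 17.0840*cos(25°) = 17.0840*0.90631 = 15.4834
b = 17.0840*sin(25°) = 17.0840*0.42262 = 7.2200

15.4834 + 7.2200i


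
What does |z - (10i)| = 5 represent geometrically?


|z - z0| = r is a circle with center z0 and radius r.
Center = (0, 10), radius = 5

Circle with center (0, 10) and radius 5


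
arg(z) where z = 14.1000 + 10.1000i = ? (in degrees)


Re = 14.1, Im = 10.1
arg = atan2(10.1, 14.1) = 35.6145 degrees

arg(z) = 35.6145 degrees


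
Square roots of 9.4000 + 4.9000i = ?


|z| = sqrt(88.36+24.01) = 10.6005
sqrt((|z|+a)/2) = sqrt((10.6005+9.4)/2) = sqrt(10.0002) = 3.1623
sqrt((|z|-a)/2) = sqrt((10.6005-9.4)/2) = sqrt(0.6002) = 0.7747

±(3.1623 + 0.7747i) i.e. 3.1623 + 0.7747i and -3.1623 - 0.7747i


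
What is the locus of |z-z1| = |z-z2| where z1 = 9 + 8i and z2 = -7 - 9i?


Equal distances means the locus is the perpendicular bisector of z1 and z2.
Midpoint = ((9+(-7))/2, (8+(-9))/2) = (1.0000, -0.5000)

Perpendicular bisector through (1.0000, -0.5000)


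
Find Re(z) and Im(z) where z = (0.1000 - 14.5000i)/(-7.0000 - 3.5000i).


Multiply by conjugate: (0.1000 - 14.5000i)(-7.0000 + 3.5000i) / ((-7)^2 + (-3.5)^2)
Numerator real = 0.1*(-7) - (14.5)*(-3.5) = 50.05
Numerator imag = -14.5*(-7) - 0.1*(-3.5) = 101.85
Denominator = 61.25
Re(z) = 50.05/61.25 = 0.8171
Im(z) = 101.85/61.25 = 1.6629

Re(z) = 0.8171, Im(z) = 1.6629


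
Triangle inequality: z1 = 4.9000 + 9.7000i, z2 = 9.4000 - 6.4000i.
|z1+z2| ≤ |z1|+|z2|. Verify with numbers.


|z1| = sqrt(4.9^2 + 9.7^2) = sqrt(118.1) = 10.8674
|z2| = sqrt(9.4^2 + (-6.4)^2) = sqrt(129.32) = 11.3719
z1+z2 = 14.3000 + 3.3000i
|z1+z2| = sqrt(215.38) = 14.6758
|z1|+|z2| = 10.8674 + 11.3719 = 22.2393

|z1+z2| = 14.6758 ≤ |z1|+|z2| = 22.2393 (verified)


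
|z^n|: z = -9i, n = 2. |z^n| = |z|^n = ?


|z| = sqrt(0+81) = sqrt(81) = 9
|z^2| = |z|^2 = 9^2 = 81

|z^2| = 81


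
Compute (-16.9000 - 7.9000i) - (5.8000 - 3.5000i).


Real: -16.9 - 5.8 = -22.7
Imag: -7.9 + 3.5 = -4.4

-22.7000 - 4.4000i


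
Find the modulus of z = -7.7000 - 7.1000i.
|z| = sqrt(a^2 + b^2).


|z| = sqrt((-7.7)^2 + (-7.1)^2) = sqrt(59.29 + 50.41) = sqrt(109.7) = 10.4738

|z| = 10.4738


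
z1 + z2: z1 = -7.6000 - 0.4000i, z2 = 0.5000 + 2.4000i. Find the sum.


Real: -7.6 + 0.5 = -7.1
Imag: -0.4 + 2.4 = 2

-7.1000 + 2.0000i


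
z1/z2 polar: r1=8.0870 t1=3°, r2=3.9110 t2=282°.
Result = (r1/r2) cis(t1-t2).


r = 8.0870 / 3.9110 = 2.0678
theta = 3° - 282° = -279° = 81° (mod 360)

2.0678 cis(81°)


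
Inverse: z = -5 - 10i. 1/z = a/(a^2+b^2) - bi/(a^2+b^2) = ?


|z|^2 = 25+100 = 125
1/z = (-5 + 10i)/125

1/z = -0.0400 + 0.0800i


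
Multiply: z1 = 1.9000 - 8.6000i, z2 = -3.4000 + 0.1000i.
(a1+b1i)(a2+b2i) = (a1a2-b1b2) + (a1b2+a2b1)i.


Real = 1.9*(-3.4) - (-8.6)*0.1 = -6.46 - (-0.86) = -5.6
Imag = 1.9*0.1 - (3.4)*(-8.6) = 0.19 + 29.24 = 29.43

-5.6000 + 29.4300i


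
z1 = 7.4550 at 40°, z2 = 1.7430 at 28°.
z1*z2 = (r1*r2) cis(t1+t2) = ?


r = 7.4550 * 1.7430 = 12.9941
theta = 40° + 28° = 68° = 68° (mod 360)

12.9941 cis(68°)


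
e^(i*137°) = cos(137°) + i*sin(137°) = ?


cos(137°) = -0.7314
sin(137°) = 0.6820

e^(i*137°) = -0.7314 + 0.6820i


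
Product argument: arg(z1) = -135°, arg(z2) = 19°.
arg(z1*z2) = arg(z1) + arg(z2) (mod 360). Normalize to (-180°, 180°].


arg(z1*z2) = -135° + 19° = -116°
Normalized to (-180°, 180°]: -116°

-116°


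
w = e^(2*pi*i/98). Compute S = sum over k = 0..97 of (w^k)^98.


The roots are w_k = w^k with w = e^(2*pi*i/98), and (w^k)^98 = (w^98)^k.
So S = 1 + u + u^2 + ... + u^(97) with u = w^98.
98 = 1*98 + 0, so 98 is a multiple of 98 and u = (w^98)^1 = 1.
Every one of the 98 terms equals 1: S = 98

S = 98


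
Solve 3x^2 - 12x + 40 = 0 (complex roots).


disc = (-12)^2 - 4*3*40 = 144 - 480 = -336
sqrt(|disc|) = sqrt(336) = 18.3303
Real part = 12/(2*3) = 2.0000
Imag part = 18.3303/(2*3) = 3.0551

2.0000 ± 3.0551i


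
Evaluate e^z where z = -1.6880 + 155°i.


e^-1.6880 = 0.1849
cos(155°) = -0.9063
sin(155°) = 0.4226
Real = 0.1849*(-0.9063) = -0.1676
Imag = 0.1849*0.4226 = 0.0781

-0.1676 + 0.0781i


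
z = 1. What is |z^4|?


|z| = sqrt(1+0) = sqrt(1) = 1
|z^4| = |z|^4 = 1^4 = 1

|z^4| = 1


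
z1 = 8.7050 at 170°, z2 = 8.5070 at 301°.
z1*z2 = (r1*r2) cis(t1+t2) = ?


r = 8.7050 * 8.5070 = 74.0534
theta = 170° + 301° = 471° = 111° (mod 360)

74.0534 cis(111°)


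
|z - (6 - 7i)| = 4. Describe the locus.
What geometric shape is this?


|z - z0| = r is a circle with center z0 and radius r.
Center = (6, -7), radius = 4

Circle with center (6, -7) and radius 4


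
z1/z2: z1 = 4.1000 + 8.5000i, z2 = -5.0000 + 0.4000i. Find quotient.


Conjugate of z2 = -5.0000 - 0.4000i
Numerator: (4.1000 + 8.5000i)(-5.0000 - 0.4000i) = -17.1000 - 44.1400i
Denominator: (-5)^2 + 0.4^2 = 25.16
Result = (-17.1000 - 44.1400i)/25.16

-0.6797 - 1.7544i


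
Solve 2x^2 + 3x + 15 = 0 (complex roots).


disc = 3^2 - 4*2*15 = 9 - 120 = -111
sqrt(|disc|) = sqrt(111) = 10.5357
Real part = -3/(2*2) = -0.7500
Imag part = 10.5357/(2*2) = 2.6339

-0.7500 ± 2.6339i


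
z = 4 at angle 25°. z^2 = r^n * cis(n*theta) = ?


r^2 = 4^2 = 16
n*theta = 2*25° = 50° = 50° (mod 360)
a = 16*cos(50°) = 10.2846
b = 16*sin(50°) = 12.2567

16 cis(50°) = 10.2846 + 12.2567i


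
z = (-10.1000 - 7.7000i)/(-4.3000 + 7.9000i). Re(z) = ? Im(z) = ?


Multiply by conjugate: (-10.1000 - 7.7000i)(-4.3000 - 7.9000i) / ((-4.3)^2 + 7.9^2)
Numerator real = -10.1*(-4.3) - (7.7)*7.9 = -17.4
Numerator imag = -7.7*(-4.3) - (-10.1)*7.9 = 112.9
Denominator = 80.9
Re(z) = -17.4/80.9 = -0.2151
Im(z) = 112.9/80.9 = 1.3956

Re(z) = -0.2151, Im(z) = 1.3956


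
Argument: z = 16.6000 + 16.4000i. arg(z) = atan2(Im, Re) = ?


Re = 16.6, Im = 16.4
arg = atan2(16.4, 16.6) = 44.6528 degrees

arg(z) = 44.6528 degrees


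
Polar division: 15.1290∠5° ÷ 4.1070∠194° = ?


r = 15.1290 / 4.1070 = 3.6837
theta = 5° - 194° = -189° = 171° (mod 360)

3.6837 cis(171°)


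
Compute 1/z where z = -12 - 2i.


|z|^2 = 144+4 = 148
1/z = (-12 + 2i)/148

1/z = -0.0811 + 0.0135i


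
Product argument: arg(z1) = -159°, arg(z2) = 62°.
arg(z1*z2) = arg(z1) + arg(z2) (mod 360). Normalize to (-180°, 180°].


arg(z1*z2) = -159° + 62° = -97°
Normalized to (-180°, 180°]: -97°

-97°


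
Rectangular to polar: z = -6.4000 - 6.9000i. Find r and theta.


r = sqrt(40.96+47.61) = sqrt(88.57) = 9.4112
theta = atan2(-6.9, -6.4) = -132.8470 degrees

r = 9.4112, theta = -132.8470 degrees


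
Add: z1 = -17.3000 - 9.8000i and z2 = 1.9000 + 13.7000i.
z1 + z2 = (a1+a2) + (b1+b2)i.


Real: -17.3 + 1.9 = -15.4
Imag: -9.8 + 13.7 = 3.9

-15.4000 + 3.9000i


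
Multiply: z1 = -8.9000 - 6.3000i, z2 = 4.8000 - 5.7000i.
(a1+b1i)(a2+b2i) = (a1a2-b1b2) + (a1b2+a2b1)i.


Real = -8.9*4.8 - (-6.3)*(-5.7) = -42.72 - 35.91 = -78.63
Imag = -8.9*(-5.7) + 4.8*(-6.3) = 50.73 - (30.24) = 20.49

-78.6300 + 20.4900i


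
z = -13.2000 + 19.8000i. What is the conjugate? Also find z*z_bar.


z_bar = -13.2000 - 19.8000i
z*z_bar = (-13.2)^2 + 19.8^2 = 174.24 + 392.04 = 566.28

z_bar = -13.2000 - 19.8000i, z*z_bar = 566.28


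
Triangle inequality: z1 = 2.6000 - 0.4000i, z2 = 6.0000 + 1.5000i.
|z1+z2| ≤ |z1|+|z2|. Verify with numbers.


|z1| = sqrt(2.6^2 + (-0.4)^2) = sqrt(6.92) = 2.6306
|z2| = sqrt(6^2 + 1.5^2) = sqrt(38.25) = 6.1847
z1+z2 = 8.6000 + 1.1000i
|z1+z2| = sqrt(75.17) = 8.6701
|z1|+|z2| = 2.6306 + 6.1847 = 8.8153

|z1+z2| = 8.6701 ≤ |z1|+|z2| = 8.8153 (verified)


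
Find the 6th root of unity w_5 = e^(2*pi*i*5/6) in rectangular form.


Angle = 360*5/6 = 300°
a = cos(300°) = 0.5000
b = sin(300°) = -0.8660

0.5000 - 0.8660i


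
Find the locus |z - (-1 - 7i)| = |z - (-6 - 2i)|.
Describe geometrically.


Equal distances means the locus is the perpendicular bisector of z1 and z2.
Midpoint = ((-1+(-6))/2, (-7+(-2))/2) = (-3.5000, -4.5000)

Perpendicular bisector through (-3.5000, -4.5000)


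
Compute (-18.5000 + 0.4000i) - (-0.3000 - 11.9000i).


Real: -18.5 + 0.3 = -18.2
Imag: 0.4 + 11.9 = 12.3

-18.2000 + 12.3000i


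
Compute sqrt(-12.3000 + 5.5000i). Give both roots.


|z| = sqrt(151.29+30.25) = 13.4737
sqrt((|z|+a)/2) = sqrt((13.4737+(-12.3))/2) = sqrt(0.5868) = 0.7661
sqrt((|z|-a)/2) = sqrt((13.4737-(-12.3))/2) = sqrt(12.8868) = 3.5898

±(0.7661 + 3.5898i) i.e. 0.7661 + 3.5898i and -0.7661 - 3.5898i


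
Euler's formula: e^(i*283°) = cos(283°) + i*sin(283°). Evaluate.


cos(283°) = 0.2250
sin(283°) = -0.9744

e^(i*283°) = 0.2250 - 0.9744i


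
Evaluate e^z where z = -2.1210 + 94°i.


e^-2.1210 = 0.1199
cos(94°) = -0.0698
sin(94°) = 0.9976
Real = 0.1199*(-0.0698) = -0.0084
Imag = 0.1199*0.9976 = 0.1196

-0.0084 + 0.1196i


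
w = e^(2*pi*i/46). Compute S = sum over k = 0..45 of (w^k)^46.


The roots are w_k = w^k with w = e^(2*pi*i/46), and (w^k)^46 = (w^46)^k.
So S = 1 + u + u^2 + ... + u^(45) with u = w^46.
46 = 1*46 + 0, so 46 is a multiple of 46 and u = (w^46)^1 = 1.
Every one of the 46 terms equals 1: S = 46

S = 46


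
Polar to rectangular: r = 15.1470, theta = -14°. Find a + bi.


a = 15.1470*cos(-14°) = 15.1470*0.9703 = 14.6971
b = 15.1470*sin(-14°) = 15.1470*(-0.24192) = -3.6644

14.6971 - 3.6644i


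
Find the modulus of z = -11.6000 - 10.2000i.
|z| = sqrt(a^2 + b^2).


|z| = sqrt((-11.6)^2 + (-10.2)^2) = sqrt(134.56 + 104.04) = sqrt(238.6) = 15.4467

|z| = 15.4467


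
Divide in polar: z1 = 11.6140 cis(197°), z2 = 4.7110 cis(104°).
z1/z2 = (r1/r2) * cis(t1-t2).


r = 11.6140 / 4.7110 = 2.4653
theta = 197° - 104° = 93° = 93° (mod 360)

2.4653 cis(93°)


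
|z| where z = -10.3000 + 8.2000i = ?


|z| = sqrt((-10.3)^2 + 8.2^2) = sqrt(106.09 + 67.24) = sqrt(173.33) = 13.1655

|z| = 13.1655


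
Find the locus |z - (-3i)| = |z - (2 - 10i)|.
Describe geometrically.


Equal distances means the locus is the perpendicular bisector of z1 and z2.
Midpoint = ((0+2)/2, (-3+(-10))/2) = (1.0000, -6.5000)

Perpendicular bisector through (1.0000, -6.5000)


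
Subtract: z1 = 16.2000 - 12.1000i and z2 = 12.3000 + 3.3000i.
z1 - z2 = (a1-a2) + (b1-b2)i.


Real: 16.2 - 12.3 = 3.9
Imag: -12.1 - 3.3 = -15.4

3.9000 - 15.4000i


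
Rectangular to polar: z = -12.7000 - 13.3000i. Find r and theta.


r = sqrt(161.29+176.89) = sqrt(338.18) = 18.3897
theta = atan2(-13.3, -12.7) = -133.6780 degrees

r = 18.3897, theta = -133.6780 degrees


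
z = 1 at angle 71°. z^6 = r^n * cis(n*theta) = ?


r^6 = 1^6 = 1
n*theta = 6*71° = 426° = 66° (mod 360)
a = 1*cos(66°) = 0.4067
b = 1*sin(66°) = 0.9135

1 cis(66°) = 0.4067 + 0.9135i


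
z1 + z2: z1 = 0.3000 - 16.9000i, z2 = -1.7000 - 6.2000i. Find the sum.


Real: 0.3 - 1.7 = -1.4
Imag: -16.9 - 6.2 = -23.1

-1.4000 - 23.1000i


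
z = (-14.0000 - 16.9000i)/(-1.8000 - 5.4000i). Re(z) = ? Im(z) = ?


Multiply by conjugate: (-14.0000 - 16.9000i)(-1.8000 + 5.4000i) / ((-1.8)^2 + (-5.4)^2)
Numerator real = -14*(-1.8) - (16.9)*(-5.4) = 116.46
Numerator imag = -16.9*(-1.8) - (-14)*(-5.4) = -45.18
Denominator = 32.4
Re(z) = 116.46/32.4 = 3.5944
Im(z) = -45.18/32.4 = -1.3944

Re(z) = 3.5944, Im(z) = -1.3944
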